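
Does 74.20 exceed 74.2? No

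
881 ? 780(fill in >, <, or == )>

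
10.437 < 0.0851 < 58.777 False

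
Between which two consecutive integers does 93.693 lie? 93 and 94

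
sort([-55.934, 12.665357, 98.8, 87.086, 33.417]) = [-55.934, 12.665357, 33.417, 87.086, 98.8]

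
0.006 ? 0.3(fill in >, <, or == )<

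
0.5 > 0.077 True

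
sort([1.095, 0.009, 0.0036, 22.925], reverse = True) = [22.925, 1.095, 0.009, 0.0036]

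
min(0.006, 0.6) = 0.006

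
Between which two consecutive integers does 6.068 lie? 6 and 7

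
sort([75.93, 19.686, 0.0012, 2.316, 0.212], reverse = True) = [75.93, 19.686, 2.316, 0.212, 0.0012]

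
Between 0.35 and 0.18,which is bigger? 0.35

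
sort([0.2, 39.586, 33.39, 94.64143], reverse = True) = [94.64143, 39.586, 33.39, 0.2]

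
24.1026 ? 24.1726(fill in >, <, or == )<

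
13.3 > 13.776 False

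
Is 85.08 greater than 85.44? No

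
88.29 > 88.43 False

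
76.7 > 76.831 False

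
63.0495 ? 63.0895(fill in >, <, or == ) <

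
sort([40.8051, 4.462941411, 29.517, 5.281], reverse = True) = [40.8051, 29.517, 5.281, 4.462941411]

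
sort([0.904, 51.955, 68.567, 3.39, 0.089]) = [0.089, 0.904, 3.39, 51.955, 68.567]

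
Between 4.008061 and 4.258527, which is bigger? 4.258527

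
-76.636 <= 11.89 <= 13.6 True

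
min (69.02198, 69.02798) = 69.02198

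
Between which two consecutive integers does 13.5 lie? 13 and 14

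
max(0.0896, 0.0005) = 0.0896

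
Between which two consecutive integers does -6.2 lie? -7 and -6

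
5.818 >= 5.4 True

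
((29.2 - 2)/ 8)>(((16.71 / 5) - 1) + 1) True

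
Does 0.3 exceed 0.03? Yes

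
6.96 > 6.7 True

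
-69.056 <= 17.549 True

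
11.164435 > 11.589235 False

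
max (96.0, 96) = 96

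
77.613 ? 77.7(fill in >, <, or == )<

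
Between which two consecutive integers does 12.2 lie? 12 and 13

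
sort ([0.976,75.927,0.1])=[0.1,0.976,75.927]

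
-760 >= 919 False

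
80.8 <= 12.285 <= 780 False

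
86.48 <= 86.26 False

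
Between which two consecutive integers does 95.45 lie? 95 and 96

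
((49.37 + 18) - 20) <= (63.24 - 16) False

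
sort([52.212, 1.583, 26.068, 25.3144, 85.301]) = [1.583, 25.3144, 26.068, 52.212, 85.301]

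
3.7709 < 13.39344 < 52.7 True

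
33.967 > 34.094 False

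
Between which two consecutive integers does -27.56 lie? -28 and -27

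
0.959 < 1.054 True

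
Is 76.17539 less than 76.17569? Yes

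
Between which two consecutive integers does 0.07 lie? 0 and 1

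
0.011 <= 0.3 True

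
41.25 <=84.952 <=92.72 True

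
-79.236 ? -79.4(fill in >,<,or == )>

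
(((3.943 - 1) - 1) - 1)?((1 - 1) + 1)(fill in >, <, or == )<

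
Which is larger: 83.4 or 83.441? 83.441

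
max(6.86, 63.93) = 63.93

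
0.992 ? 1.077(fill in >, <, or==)<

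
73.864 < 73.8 False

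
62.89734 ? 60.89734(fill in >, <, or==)>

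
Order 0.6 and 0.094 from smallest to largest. 0.094, 0.6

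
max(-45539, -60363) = -45539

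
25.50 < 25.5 False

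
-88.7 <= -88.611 True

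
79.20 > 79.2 False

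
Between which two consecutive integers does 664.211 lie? 664 and 665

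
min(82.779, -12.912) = -12.912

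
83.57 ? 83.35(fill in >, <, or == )>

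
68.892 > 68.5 True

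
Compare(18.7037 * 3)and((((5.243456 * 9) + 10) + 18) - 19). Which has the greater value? ((((5.243456 * 9) + 10) + 18) - 19)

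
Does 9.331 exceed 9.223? Yes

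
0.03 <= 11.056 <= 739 True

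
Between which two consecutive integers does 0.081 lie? 0 and 1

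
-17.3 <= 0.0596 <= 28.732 True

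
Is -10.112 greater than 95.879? No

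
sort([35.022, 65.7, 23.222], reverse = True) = [65.7, 35.022, 23.222]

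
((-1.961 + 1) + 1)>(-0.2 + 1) False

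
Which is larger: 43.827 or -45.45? 43.827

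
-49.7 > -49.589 False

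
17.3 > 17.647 False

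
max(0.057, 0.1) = 0.1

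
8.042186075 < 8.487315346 True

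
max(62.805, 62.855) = 62.855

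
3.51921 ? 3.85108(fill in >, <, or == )<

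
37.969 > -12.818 True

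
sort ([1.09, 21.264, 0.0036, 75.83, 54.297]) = [0.0036, 1.09, 21.264, 54.297, 75.83]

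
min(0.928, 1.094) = 0.928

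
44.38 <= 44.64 True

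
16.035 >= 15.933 True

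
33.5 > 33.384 True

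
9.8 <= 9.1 False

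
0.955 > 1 False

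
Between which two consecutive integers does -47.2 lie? -48 and -47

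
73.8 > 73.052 True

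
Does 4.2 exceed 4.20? No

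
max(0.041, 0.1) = 0.1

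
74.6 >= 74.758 False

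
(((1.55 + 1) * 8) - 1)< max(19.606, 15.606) True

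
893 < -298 False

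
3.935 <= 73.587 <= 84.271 True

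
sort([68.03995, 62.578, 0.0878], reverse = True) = [68.03995, 62.578, 0.0878]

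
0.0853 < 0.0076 False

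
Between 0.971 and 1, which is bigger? 1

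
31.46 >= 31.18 True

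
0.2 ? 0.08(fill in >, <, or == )>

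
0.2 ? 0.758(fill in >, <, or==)<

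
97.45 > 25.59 True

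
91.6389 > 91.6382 True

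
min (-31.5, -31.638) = -31.638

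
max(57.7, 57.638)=57.7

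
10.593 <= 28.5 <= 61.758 True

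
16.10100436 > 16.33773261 False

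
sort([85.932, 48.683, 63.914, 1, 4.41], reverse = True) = [85.932, 63.914, 48.683, 4.41, 1]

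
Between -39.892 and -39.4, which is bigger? -39.4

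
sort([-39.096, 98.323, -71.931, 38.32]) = [-71.931, -39.096, 38.32, 98.323]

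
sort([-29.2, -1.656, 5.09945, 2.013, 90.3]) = [-29.2, -1.656, 2.013, 5.09945, 90.3]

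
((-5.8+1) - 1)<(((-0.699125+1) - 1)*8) True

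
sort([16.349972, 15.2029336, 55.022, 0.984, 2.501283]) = [0.984, 2.501283, 15.2029336, 16.349972, 55.022]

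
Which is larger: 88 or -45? 88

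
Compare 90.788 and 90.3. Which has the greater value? 90.788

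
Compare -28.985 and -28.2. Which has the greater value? -28.2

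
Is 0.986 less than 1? Yes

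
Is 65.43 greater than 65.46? No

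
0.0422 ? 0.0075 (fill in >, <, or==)>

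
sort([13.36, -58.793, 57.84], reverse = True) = [57.84, 13.36, -58.793]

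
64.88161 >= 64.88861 False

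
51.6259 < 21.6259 False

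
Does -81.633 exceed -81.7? Yes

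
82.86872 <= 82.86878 True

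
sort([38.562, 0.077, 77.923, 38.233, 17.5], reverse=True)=[77.923, 38.562, 38.233, 17.5, 0.077]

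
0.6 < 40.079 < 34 False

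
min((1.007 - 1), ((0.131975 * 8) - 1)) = 0.007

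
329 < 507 True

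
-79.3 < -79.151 True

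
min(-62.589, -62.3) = -62.589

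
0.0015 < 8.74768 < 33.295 True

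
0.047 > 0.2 False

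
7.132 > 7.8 False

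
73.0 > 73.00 False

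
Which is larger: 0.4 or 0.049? 0.4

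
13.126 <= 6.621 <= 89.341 False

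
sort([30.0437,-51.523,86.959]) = [-51.523,30.0437,86.959]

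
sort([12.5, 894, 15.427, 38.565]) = [12.5, 15.427, 38.565, 894]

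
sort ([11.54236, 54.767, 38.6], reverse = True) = [54.767, 38.6, 11.54236]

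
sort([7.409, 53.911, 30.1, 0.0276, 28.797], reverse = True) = [53.911, 30.1, 28.797, 7.409, 0.0276]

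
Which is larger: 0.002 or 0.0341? 0.0341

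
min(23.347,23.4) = 23.347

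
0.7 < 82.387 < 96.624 True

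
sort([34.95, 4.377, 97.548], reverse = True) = [97.548, 34.95, 4.377]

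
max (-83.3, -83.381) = -83.3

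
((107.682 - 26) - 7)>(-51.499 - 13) True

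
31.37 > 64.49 False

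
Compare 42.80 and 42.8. They are equal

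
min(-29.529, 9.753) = -29.529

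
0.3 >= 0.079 True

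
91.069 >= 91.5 False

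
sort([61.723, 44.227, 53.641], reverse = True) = [61.723, 53.641, 44.227]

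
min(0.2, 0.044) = 0.044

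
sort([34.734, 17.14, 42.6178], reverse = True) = [42.6178, 34.734, 17.14]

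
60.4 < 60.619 True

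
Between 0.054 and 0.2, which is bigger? 0.2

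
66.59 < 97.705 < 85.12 False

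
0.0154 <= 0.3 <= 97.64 True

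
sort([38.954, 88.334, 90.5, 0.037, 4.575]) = [0.037, 4.575, 38.954, 88.334, 90.5]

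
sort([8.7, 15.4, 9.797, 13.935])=[8.7, 9.797, 13.935, 15.4]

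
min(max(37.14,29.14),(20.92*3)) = 37.14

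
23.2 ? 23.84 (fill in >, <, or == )<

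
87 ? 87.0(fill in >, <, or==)==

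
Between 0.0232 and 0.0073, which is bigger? 0.0232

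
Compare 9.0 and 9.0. They are equal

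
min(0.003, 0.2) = 0.003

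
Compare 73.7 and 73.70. They are equal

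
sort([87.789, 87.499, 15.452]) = [15.452, 87.499, 87.789]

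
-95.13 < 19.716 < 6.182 False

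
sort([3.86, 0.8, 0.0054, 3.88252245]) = [0.0054, 0.8, 3.86, 3.88252245]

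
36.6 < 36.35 False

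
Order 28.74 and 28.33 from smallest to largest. 28.33, 28.74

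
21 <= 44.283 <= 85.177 True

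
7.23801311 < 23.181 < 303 True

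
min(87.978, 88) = 87.978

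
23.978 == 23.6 False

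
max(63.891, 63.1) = 63.891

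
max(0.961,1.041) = 1.041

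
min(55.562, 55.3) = 55.3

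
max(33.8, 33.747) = 33.8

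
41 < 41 False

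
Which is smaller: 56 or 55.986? 55.986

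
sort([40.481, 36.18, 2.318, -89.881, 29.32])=[-89.881, 2.318, 29.32, 36.18, 40.481]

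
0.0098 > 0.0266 False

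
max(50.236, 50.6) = 50.6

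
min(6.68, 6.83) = 6.68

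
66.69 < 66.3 False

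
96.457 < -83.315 False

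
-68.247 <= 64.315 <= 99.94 True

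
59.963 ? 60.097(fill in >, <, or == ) <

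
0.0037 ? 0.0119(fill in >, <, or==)<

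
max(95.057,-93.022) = 95.057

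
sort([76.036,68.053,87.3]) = [68.053,76.036,87.3]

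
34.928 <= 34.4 False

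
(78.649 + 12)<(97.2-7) False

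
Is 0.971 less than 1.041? Yes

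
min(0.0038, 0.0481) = 0.0038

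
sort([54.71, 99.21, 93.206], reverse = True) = [99.21, 93.206, 54.71]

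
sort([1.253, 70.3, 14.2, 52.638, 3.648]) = [1.253, 3.648, 14.2, 52.638, 70.3]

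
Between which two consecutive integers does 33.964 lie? 33 and 34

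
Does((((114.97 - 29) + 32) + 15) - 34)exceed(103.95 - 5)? Yes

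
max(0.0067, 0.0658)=0.0658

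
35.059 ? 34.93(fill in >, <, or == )>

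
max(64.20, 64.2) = 64.2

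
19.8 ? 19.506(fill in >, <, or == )>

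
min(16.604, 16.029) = 16.029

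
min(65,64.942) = 64.942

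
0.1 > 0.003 True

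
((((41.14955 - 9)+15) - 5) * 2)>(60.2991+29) False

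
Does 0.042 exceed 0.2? No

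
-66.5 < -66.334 True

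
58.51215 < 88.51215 True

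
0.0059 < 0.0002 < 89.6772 False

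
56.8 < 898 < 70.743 False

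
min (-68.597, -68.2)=-68.597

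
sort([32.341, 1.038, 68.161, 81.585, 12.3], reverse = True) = [81.585, 68.161, 32.341, 12.3, 1.038]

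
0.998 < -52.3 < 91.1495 False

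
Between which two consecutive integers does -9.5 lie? -10 and -9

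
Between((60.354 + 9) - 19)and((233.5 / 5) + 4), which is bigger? ((233.5 / 5) + 4)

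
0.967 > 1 False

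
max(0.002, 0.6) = 0.6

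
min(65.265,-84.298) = -84.298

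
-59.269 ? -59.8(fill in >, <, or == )>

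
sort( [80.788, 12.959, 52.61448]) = [12.959, 52.61448, 80.788]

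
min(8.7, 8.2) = 8.2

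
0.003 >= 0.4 False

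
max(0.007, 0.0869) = 0.0869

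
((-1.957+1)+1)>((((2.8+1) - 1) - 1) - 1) False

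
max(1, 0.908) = 1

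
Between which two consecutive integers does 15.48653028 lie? 15 and 16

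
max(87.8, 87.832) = 87.832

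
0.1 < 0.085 False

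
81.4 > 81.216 True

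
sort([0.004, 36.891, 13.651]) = [0.004, 13.651, 36.891]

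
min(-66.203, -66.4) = -66.4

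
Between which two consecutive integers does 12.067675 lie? 12 and 13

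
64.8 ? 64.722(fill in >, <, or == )>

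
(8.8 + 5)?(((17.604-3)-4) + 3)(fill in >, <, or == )>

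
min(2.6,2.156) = 2.156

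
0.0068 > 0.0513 False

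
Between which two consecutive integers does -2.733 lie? -3 and -2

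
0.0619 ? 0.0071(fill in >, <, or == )>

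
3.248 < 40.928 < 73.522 True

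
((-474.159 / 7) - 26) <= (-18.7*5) True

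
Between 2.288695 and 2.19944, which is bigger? 2.288695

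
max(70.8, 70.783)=70.8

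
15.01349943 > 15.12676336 False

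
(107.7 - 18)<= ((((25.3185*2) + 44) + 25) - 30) False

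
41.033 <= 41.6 True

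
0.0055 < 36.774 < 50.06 True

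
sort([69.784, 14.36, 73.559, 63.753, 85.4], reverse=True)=[85.4, 73.559, 69.784, 63.753, 14.36]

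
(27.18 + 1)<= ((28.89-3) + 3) True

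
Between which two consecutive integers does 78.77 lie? 78 and 79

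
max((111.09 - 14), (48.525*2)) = 97.09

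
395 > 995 False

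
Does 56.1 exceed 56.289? No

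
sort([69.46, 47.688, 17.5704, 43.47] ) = [17.5704, 43.47, 47.688, 69.46]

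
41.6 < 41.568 False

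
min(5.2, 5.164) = 5.164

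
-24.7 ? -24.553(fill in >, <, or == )<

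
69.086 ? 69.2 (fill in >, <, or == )<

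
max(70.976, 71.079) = 71.079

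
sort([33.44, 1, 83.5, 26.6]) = [1, 26.6, 33.44, 83.5]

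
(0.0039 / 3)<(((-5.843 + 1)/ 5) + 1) True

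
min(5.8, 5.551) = 5.551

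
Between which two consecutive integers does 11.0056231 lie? 11 and 12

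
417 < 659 True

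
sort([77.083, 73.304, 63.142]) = [63.142, 73.304, 77.083]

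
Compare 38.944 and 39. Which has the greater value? 39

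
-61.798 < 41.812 True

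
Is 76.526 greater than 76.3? Yes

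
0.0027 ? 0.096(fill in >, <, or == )<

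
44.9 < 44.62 False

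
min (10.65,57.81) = 10.65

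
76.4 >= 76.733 False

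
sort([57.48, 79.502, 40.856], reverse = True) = [79.502, 57.48, 40.856]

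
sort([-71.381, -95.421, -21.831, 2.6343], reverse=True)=[2.6343, -21.831, -71.381, -95.421]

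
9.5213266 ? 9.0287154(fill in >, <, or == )>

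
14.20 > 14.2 False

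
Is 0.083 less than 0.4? Yes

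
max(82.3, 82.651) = 82.651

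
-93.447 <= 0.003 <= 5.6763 True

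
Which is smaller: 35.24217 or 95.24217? 35.24217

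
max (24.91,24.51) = 24.91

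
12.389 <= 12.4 True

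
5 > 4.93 True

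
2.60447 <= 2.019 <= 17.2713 False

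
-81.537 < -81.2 True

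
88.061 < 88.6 True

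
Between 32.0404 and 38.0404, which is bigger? 38.0404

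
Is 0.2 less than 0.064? No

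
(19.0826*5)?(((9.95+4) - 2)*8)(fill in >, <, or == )<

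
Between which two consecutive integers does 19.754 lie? 19 and 20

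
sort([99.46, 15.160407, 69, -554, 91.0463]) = [-554, 15.160407, 69, 91.0463, 99.46]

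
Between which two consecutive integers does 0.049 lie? 0 and 1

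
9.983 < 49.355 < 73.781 True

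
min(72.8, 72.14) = 72.14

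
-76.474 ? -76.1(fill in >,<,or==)<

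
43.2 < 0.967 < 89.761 False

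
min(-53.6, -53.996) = -53.996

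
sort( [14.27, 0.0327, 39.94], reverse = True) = [39.94, 14.27, 0.0327]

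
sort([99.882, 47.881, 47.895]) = [47.881, 47.895, 99.882]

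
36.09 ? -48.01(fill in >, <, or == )>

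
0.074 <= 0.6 True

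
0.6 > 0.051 True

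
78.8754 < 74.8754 False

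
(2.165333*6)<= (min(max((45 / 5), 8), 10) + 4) True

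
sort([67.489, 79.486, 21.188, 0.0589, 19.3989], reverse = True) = [79.486, 67.489, 21.188, 19.3989, 0.0589]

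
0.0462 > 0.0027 True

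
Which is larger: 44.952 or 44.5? 44.952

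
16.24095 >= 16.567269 False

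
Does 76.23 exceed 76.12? Yes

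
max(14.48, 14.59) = 14.59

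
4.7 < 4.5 False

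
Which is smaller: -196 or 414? -196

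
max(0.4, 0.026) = 0.4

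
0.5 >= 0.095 True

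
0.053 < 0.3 True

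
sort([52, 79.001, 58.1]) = [52, 58.1, 79.001]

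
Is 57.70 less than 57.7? No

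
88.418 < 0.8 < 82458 False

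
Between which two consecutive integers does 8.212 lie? 8 and 9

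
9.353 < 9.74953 True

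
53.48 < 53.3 False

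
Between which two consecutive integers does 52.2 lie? 52 and 53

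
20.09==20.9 False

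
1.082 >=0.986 True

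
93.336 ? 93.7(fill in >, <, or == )<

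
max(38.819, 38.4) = 38.819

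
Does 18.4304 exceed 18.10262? Yes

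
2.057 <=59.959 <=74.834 True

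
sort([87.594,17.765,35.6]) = [17.765,35.6,87.594]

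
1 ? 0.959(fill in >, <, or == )>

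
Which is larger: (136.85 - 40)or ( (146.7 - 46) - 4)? (136.85 - 40)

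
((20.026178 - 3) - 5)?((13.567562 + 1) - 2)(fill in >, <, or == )<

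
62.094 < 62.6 True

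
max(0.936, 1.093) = 1.093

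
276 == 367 False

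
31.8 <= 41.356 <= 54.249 True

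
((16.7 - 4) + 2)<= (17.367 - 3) False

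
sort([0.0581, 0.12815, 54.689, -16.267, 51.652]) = [-16.267, 0.0581, 0.12815, 51.652, 54.689]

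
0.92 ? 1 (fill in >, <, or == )<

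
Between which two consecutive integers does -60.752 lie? -61 and -60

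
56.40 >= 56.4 True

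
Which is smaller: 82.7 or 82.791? 82.7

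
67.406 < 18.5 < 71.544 False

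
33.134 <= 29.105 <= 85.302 False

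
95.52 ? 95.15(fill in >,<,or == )>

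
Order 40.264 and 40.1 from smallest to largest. 40.1, 40.264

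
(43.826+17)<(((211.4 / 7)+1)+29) False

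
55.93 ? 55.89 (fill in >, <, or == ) >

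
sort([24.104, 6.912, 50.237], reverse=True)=[50.237, 24.104, 6.912]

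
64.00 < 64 False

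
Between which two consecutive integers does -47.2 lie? -48 and -47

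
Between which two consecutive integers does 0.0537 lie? 0 and 1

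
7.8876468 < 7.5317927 False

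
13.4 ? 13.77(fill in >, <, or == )<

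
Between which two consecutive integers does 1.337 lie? 1 and 2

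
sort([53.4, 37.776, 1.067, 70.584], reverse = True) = [70.584, 53.4, 37.776, 1.067]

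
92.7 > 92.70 False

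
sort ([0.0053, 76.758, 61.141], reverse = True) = [76.758, 61.141, 0.0053]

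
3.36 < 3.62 True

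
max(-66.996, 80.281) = 80.281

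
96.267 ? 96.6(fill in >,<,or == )<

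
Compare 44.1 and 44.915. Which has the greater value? 44.915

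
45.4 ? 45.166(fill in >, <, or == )>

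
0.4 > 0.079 True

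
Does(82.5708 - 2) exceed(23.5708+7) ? Yes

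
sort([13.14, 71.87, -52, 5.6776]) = [-52, 5.6776, 13.14, 71.87]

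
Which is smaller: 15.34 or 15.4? 15.34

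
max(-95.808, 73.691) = 73.691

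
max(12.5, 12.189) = 12.5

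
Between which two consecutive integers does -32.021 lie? -33 and -32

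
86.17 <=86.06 False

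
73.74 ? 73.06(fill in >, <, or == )>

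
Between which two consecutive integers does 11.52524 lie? 11 and 12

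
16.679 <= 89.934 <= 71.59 False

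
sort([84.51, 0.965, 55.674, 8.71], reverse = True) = [84.51, 55.674, 8.71, 0.965]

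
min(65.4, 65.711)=65.4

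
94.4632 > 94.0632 True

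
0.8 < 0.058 False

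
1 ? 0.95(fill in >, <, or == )>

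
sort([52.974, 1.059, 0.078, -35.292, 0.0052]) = [-35.292, 0.0052, 0.078, 1.059, 52.974]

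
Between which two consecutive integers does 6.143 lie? 6 and 7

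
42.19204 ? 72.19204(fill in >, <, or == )<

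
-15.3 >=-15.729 True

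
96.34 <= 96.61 True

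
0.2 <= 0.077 False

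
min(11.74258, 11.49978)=11.49978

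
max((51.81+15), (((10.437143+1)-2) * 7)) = 66.81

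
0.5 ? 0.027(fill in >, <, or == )>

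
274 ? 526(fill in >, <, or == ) <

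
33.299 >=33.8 False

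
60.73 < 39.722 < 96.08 False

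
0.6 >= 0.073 True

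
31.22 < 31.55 True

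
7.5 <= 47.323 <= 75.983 True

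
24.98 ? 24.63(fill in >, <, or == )>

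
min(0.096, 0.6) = 0.096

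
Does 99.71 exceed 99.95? No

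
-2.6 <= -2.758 False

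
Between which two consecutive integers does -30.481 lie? -31 and -30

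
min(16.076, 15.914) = 15.914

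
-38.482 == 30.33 False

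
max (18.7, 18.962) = 18.962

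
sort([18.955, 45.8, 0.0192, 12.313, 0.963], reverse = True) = [45.8, 18.955, 12.313, 0.963, 0.0192]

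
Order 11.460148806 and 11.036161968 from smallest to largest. 11.036161968, 11.460148806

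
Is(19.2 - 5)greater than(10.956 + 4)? No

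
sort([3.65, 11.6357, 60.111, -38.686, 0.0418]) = [-38.686, 0.0418, 3.65, 11.6357, 60.111]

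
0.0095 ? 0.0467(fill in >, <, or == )<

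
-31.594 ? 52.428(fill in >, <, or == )<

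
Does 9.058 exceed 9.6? No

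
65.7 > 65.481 True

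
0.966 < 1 True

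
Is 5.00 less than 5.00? No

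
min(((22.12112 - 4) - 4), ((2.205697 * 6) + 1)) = 14.12112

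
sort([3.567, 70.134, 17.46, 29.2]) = [3.567, 17.46, 29.2, 70.134]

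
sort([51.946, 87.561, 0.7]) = [0.7, 51.946, 87.561]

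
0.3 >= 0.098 True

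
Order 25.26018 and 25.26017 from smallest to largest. 25.26017, 25.26018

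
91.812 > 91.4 True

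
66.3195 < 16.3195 False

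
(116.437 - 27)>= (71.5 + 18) False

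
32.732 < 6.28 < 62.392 False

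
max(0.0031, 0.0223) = 0.0223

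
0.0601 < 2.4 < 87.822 True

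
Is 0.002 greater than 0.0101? No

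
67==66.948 False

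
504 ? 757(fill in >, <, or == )<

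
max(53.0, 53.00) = 53.00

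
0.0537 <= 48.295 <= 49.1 True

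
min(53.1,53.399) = 53.1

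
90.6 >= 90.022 True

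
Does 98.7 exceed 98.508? Yes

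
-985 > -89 False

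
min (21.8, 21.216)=21.216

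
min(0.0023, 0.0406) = 0.0023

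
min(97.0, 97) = 97.0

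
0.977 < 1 True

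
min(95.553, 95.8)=95.553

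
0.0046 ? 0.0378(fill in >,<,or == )<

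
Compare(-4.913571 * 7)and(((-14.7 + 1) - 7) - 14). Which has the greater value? (-4.913571 * 7)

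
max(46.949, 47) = 47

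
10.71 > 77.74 False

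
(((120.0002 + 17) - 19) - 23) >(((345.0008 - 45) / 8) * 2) True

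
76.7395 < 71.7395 False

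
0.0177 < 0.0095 False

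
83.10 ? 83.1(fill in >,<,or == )==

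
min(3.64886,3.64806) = 3.64806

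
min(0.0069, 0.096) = 0.0069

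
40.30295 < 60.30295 True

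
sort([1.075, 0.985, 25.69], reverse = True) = [25.69, 1.075, 0.985]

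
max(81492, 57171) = 81492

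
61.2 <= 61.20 True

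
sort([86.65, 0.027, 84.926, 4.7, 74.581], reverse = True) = [86.65, 84.926, 74.581, 4.7, 0.027]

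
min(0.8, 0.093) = 0.093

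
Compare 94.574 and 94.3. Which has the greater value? 94.574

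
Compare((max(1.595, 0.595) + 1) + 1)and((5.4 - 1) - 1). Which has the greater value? ((max(1.595, 0.595) + 1) + 1)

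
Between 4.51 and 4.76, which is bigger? 4.76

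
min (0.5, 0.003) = 0.003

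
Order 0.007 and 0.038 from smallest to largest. 0.007, 0.038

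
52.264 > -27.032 True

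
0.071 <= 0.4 True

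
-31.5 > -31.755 True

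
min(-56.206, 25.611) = -56.206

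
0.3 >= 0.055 True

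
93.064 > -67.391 True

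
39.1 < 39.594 True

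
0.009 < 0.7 True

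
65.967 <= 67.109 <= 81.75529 True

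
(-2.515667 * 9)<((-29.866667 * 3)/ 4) True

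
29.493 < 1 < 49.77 False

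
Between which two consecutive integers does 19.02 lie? 19 and 20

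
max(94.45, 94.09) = 94.45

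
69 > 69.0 False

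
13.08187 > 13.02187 True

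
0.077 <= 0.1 True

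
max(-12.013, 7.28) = 7.28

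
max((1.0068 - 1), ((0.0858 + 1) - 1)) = 0.0858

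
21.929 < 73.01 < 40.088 False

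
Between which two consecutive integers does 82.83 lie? 82 and 83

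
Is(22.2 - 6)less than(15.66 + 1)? Yes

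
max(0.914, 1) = 1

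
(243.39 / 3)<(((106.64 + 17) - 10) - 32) True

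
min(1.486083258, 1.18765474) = 1.18765474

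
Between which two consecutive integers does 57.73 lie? 57 and 58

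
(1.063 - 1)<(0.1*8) True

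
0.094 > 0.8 False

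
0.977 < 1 True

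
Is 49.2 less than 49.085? No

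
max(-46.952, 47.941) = 47.941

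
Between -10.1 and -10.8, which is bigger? -10.1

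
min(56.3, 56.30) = 56.3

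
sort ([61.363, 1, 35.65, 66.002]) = [1, 35.65, 61.363, 66.002]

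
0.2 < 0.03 False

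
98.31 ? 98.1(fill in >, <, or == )>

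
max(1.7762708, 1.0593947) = 1.7762708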